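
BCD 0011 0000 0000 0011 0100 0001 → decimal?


Each 4-bit group → digit:
  0011 → 3
  0000 → 0
  0000 → 0
  0011 → 3
  0100 → 4
  0001 → 1
= 300341


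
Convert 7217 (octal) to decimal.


Positional values:
Position 0: 7 × 8^0 = 7
Position 1: 1 × 8^1 = 8
Position 2: 2 × 8^2 = 128
Position 3: 7 × 8^3 = 3584
Sum = 7 + 8 + 128 + 3584
= 3727


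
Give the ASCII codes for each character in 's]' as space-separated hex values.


String: 's]'  (2 characters)
Per-character ASCII lookup:
  's': lowercase starts at 97: 's' = 97 + 18 = 115 → 0x73
  ']': special character: ']' = 93 → 0x5D
= 0x73 0x5D


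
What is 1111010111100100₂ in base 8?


Group into 3-bit groups: 001111010111100100
  001 = 1
  111 = 7
  010 = 2
  111 = 7
  100 = 4
  100 = 4
= 0o172744


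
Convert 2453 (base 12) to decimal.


Positional values (base 12):
  3 × 12^0 = 3 × 1 = 3
  5 × 12^1 = 5 × 12 = 60
  4 × 12^2 = 4 × 144 = 576
  2 × 12^3 = 2 × 1728 = 3456
Sum = 3 + 60 + 576 + 3456
= 4095


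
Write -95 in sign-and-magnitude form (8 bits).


Sign bit: 1 (negative)
Magnitude: 95 = 1011111
= 11011111


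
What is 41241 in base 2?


Divide by 2 repeatedly:
41241 ÷ 2 = 20620 remainder 1
20620 ÷ 2 = 10310 remainder 0
10310 ÷ 2 = 5155 remainder 0
5155 ÷ 2 = 2577 remainder 1
2577 ÷ 2 = 1288 remainder 1
1288 ÷ 2 = 644 remainder 0
644 ÷ 2 = 322 remainder 0
322 ÷ 2 = 161 remainder 0
161 ÷ 2 = 80 remainder 1
80 ÷ 2 = 40 remainder 0
40 ÷ 2 = 20 remainder 0
20 ÷ 2 = 10 remainder 0
10 ÷ 2 = 5 remainder 0
5 ÷ 2 = 2 remainder 1
2 ÷ 2 = 1 remainder 0
1 ÷ 2 = 0 remainder 1
Reading remainders bottom-up:
= 1010000100011001


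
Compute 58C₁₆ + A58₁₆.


Align and add column by column (LSB to MSB, each column mod 16 with carry):
  058C
+ 0A58
  ----
  col 0: C(12) + 8(8) + 0 (carry in) = 20 → 4(4), carry out 1
  col 1: 8(8) + 5(5) + 1 (carry in) = 14 → E(14), carry out 0
  col 2: 5(5) + A(10) + 0 (carry in) = 15 → F(15), carry out 0
  col 3: 0(0) + 0(0) + 0 (carry in) = 0 → 0(0), carry out 0
Reading digits MSB→LSB: 0FE4
Strip leading zeros: FE4
= 0xFE4


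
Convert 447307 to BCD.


Each digit → 4-bit binary:
  4 → 0100
  4 → 0100
  7 → 0111
  3 → 0011
  0 → 0000
  7 → 0111
= 0100 0100 0111 0011 0000 0111


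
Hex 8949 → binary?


Each hex digit → 4 binary bits:
  8 = 1000
  9 = 1001
  4 = 0100
  9 = 1001
Concatenate: 1000 1001 0100 1001
= 1000100101001001


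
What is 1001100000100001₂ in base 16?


Group into 4-bit nibbles: 1001100000100001
  1001 = 9
  1000 = 8
  0010 = 2
  0001 = 1
= 0x9821


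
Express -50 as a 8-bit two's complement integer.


Original: 00110010
Step 1 - Invert all bits: 11001101
Step 2 - Add 1: 11001101 + 1
= 11001110 (represents -50)


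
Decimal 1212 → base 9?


Divide by 9 repeatedly:
1212 ÷ 9 = 134 remainder 6
134 ÷ 9 = 14 remainder 8
14 ÷ 9 = 1 remainder 5
1 ÷ 9 = 0 remainder 1
Reading remainders bottom-up:
= 1586


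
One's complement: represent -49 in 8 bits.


Original: 00110001
Invert all bits:
  bit 0: 0 → 1
  bit 1: 0 → 1
  bit 2: 1 → 0
  bit 3: 1 → 0
  bit 4: 0 → 1
  bit 5: 0 → 1
  bit 6: 0 → 1
  bit 7: 1 → 0
= 11001110


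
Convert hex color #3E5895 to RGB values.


Hex: #3E5895
R = 3E₁₆ = 62
G = 58₁₆ = 88
B = 95₁₆ = 149
= RGB(62, 88, 149)


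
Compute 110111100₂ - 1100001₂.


Align and subtract column by column (LSB to MSB, borrowing when needed):
  110111100
- 001100001
  ---------
  col 0: (0 - 0 borrow-in) - 1 → borrow from next column: (0+2) - 1 = 1, borrow out 1
  col 1: (0 - 1 borrow-in) - 0 → borrow from next column: (-1+2) - 0 = 1, borrow out 1
  col 2: (1 - 1 borrow-in) - 0 → 0 - 0 = 0, borrow out 0
  col 3: (1 - 0 borrow-in) - 0 → 1 - 0 = 1, borrow out 0
  col 4: (1 - 0 borrow-in) - 0 → 1 - 0 = 1, borrow out 0
  col 5: (1 - 0 borrow-in) - 1 → 1 - 1 = 0, borrow out 0
  col 6: (0 - 0 borrow-in) - 1 → borrow from next column: (0+2) - 1 = 1, borrow out 1
  col 7: (1 - 1 borrow-in) - 0 → 0 - 0 = 0, borrow out 0
  col 8: (1 - 0 borrow-in) - 0 → 1 - 0 = 1, borrow out 0
Reading bits MSB→LSB: 101011011
Strip leading zeros: 101011011
= 101011011


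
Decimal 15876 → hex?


Divide by 16 repeatedly:
15876 ÷ 16 = 992 remainder 4 (4)
992 ÷ 16 = 62 remainder 0 (0)
62 ÷ 16 = 3 remainder 14 (E)
3 ÷ 16 = 0 remainder 3 (3)
Reading remainders bottom-up:
= 0x3E04


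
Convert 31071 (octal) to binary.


Each octal digit → 3 binary bits:
  3 = 011
  1 = 001
  0 = 000
  7 = 111
  1 = 001
Concatenate: 011 001 000 111 001
= 011001000111001


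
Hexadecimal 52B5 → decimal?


Positional values:
Position 0: 5 × 16^0 = 5 × 1 = 5
Position 1: B × 16^1 = 11 × 16 = 176
Position 2: 2 × 16^2 = 2 × 256 = 512
Position 3: 5 × 16^3 = 5 × 4096 = 20480
Sum = 5 + 176 + 512 + 20480
= 21173


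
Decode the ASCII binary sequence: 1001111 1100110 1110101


Codes (binary): 1001111 1100110 1110101
Per-code ASCII lookup:
  1001111 = 79  (range 65-90: uppercase, 79 - 65 = 14) → 'O'
  1100110 = 102  (range 97-122: lowercase, 102 - 97 = 5) → 'f'
  1110101 = 117  (range 97-122: lowercase, 117 - 97 = 20) → 'u'
= 'Ofu'


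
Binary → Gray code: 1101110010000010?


Binary: 1101110010000010
Gray code: G = B XOR (B >> 1)
B >> 1 = 0110111001000001
1101110010000010 XOR 0110111001000001:
  1 XOR 0 = 1
  1 XOR 1 = 0
  0 XOR 1 = 1
  1 XOR 0 = 1
  1 XOR 1 = 0
  1 XOR 1 = 0
  0 XOR 1 = 1
  0 XOR 0 = 0
  1 XOR 0 = 1
  0 XOR 1 = 1
  0 XOR 0 = 0
  0 XOR 0 = 0
  0 XOR 0 = 0
  0 XOR 0 = 0
  1 XOR 0 = 1
  0 XOR 1 = 1
= 1011001011000011


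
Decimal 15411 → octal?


Divide by 8 repeatedly:
15411 ÷ 8 = 1926 remainder 3
1926 ÷ 8 = 240 remainder 6
240 ÷ 8 = 30 remainder 0
30 ÷ 8 = 3 remainder 6
3 ÷ 8 = 0 remainder 3
Reading remainders bottom-up:
= 0o36063


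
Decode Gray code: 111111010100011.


Gray code: 111111010100011
MSB stays the same: 1
Each subsequent bit = prev_binary XOR current_gray:
  B[1] = 1 XOR 1 = 0
  B[2] = 0 XOR 1 = 1
  B[3] = 1 XOR 1 = 0
  B[4] = 0 XOR 1 = 1
  B[5] = 1 XOR 1 = 0
  B[6] = 0 XOR 0 = 0
  B[7] = 0 XOR 1 = 1
  B[8] = 1 XOR 0 = 1
  B[9] = 1 XOR 1 = 0
  B[10] = 0 XOR 0 = 0
  B[11] = 0 XOR 0 = 0
  B[12] = 0 XOR 0 = 0
  B[13] = 0 XOR 1 = 1
  B[14] = 1 XOR 1 = 0
= 101010011000010 (21698 decimal)


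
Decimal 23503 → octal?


Divide by 8 repeatedly:
23503 ÷ 8 = 2937 remainder 7
2937 ÷ 8 = 367 remainder 1
367 ÷ 8 = 45 remainder 7
45 ÷ 8 = 5 remainder 5
5 ÷ 8 = 0 remainder 5
Reading remainders bottom-up:
= 0o55717


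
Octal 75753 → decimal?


Positional values:
Position 0: 3 × 8^0 = 3
Position 1: 5 × 8^1 = 40
Position 2: 7 × 8^2 = 448
Position 3: 5 × 8^3 = 2560
Position 4: 7 × 8^4 = 28672
Sum = 3 + 40 + 448 + 2560 + 28672
= 31723


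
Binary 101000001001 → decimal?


Positional values:
Bit 0: 1 × 2^0 = 1
Bit 3: 1 × 2^3 = 8
Bit 9: 1 × 2^9 = 512
Bit 11: 1 × 2^11 = 2048
Sum = 1 + 8 + 512 + 2048
= 2569


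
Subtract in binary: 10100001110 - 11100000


Align and subtract column by column (LSB to MSB, borrowing when needed):
  10100001110
- 00011100000
  -----------
  col 0: (0 - 0 borrow-in) - 0 → 0 - 0 = 0, borrow out 0
  col 1: (1 - 0 borrow-in) - 0 → 1 - 0 = 1, borrow out 0
  col 2: (1 - 0 borrow-in) - 0 → 1 - 0 = 1, borrow out 0
  col 3: (1 - 0 borrow-in) - 0 → 1 - 0 = 1, borrow out 0
  col 4: (0 - 0 borrow-in) - 0 → 0 - 0 = 0, borrow out 0
  col 5: (0 - 0 borrow-in) - 1 → borrow from next column: (0+2) - 1 = 1, borrow out 1
  col 6: (0 - 1 borrow-in) - 1 → borrow from next column: (-1+2) - 1 = 0, borrow out 1
  col 7: (0 - 1 borrow-in) - 1 → borrow from next column: (-1+2) - 1 = 0, borrow out 1
  col 8: (1 - 1 borrow-in) - 0 → 0 - 0 = 0, borrow out 0
  col 9: (0 - 0 borrow-in) - 0 → 0 - 0 = 0, borrow out 0
  col 10: (1 - 0 borrow-in) - 0 → 1 - 0 = 1, borrow out 0
Reading bits MSB→LSB: 10000101110
Strip leading zeros: 10000101110
= 10000101110


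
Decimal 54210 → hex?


Divide by 16 repeatedly:
54210 ÷ 16 = 3388 remainder 2 (2)
3388 ÷ 16 = 211 remainder 12 (C)
211 ÷ 16 = 13 remainder 3 (3)
13 ÷ 16 = 0 remainder 13 (D)
Reading remainders bottom-up:
= 0xD3C2


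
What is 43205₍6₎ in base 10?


Positional values (base 6):
  5 × 6^0 = 5 × 1 = 5
  0 × 6^1 = 0 × 6 = 0
  2 × 6^2 = 2 × 36 = 72
  3 × 6^3 = 3 × 216 = 648
  4 × 6^4 = 4 × 1296 = 5184
Sum = 5 + 0 + 72 + 648 + 5184
= 5909


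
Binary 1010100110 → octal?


Group into 3-bit groups: 001010100110
  001 = 1
  010 = 2
  100 = 4
  110 = 6
= 0o1246


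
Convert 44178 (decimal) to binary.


Divide by 2 repeatedly:
44178 ÷ 2 = 22089 remainder 0
22089 ÷ 2 = 11044 remainder 1
11044 ÷ 2 = 5522 remainder 0
5522 ÷ 2 = 2761 remainder 0
2761 ÷ 2 = 1380 remainder 1
1380 ÷ 2 = 690 remainder 0
690 ÷ 2 = 345 remainder 0
345 ÷ 2 = 172 remainder 1
172 ÷ 2 = 86 remainder 0
86 ÷ 2 = 43 remainder 0
43 ÷ 2 = 21 remainder 1
21 ÷ 2 = 10 remainder 1
10 ÷ 2 = 5 remainder 0
5 ÷ 2 = 2 remainder 1
2 ÷ 2 = 1 remainder 0
1 ÷ 2 = 0 remainder 1
Reading remainders bottom-up:
= 1010110010010010


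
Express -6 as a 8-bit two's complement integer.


Original: 00000110
Step 1 - Invert all bits: 11111001
Step 2 - Add 1: 11111001 + 1
= 11111010 (represents -6)


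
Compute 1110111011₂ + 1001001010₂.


Align and add column by column (LSB to MSB, carry propagating):
  01110111011
+ 01001001010
  -----------
  col 0: 1 + 0 + 0 (carry in) = 1 → bit 1, carry out 0
  col 1: 1 + 1 + 0 (carry in) = 2 → bit 0, carry out 1
  col 2: 0 + 0 + 1 (carry in) = 1 → bit 1, carry out 0
  col 3: 1 + 1 + 0 (carry in) = 2 → bit 0, carry out 1
  col 4: 1 + 0 + 1 (carry in) = 2 → bit 0, carry out 1
  col 5: 1 + 0 + 1 (carry in) = 2 → bit 0, carry out 1
  col 6: 0 + 1 + 1 (carry in) = 2 → bit 0, carry out 1
  col 7: 1 + 0 + 1 (carry in) = 2 → bit 0, carry out 1
  col 8: 1 + 0 + 1 (carry in) = 2 → bit 0, carry out 1
  col 9: 1 + 1 + 1 (carry in) = 3 → bit 1, carry out 1
  col 10: 0 + 0 + 1 (carry in) = 1 → bit 1, carry out 0
Reading bits MSB→LSB: 11000000101
Strip leading zeros: 11000000101
= 11000000101


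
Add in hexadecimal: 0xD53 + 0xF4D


Align and add column by column (LSB to MSB, each column mod 16 with carry):
  0D53
+ 0F4D
  ----
  col 0: 3(3) + D(13) + 0 (carry in) = 16 → 0(0), carry out 1
  col 1: 5(5) + 4(4) + 1 (carry in) = 10 → A(10), carry out 0
  col 2: D(13) + F(15) + 0 (carry in) = 28 → C(12), carry out 1
  col 3: 0(0) + 0(0) + 1 (carry in) = 1 → 1(1), carry out 0
Reading digits MSB→LSB: 1CA0
Strip leading zeros: 1CA0
= 0x1CA0


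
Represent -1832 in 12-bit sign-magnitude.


Sign bit: 1 (negative)
Magnitude: 1832 = 11100101000
= 111100101000


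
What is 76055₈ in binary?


Each octal digit → 3 binary bits:
  7 = 111
  6 = 110
  0 = 000
  5 = 101
  5 = 101
Concatenate: 111 110 000 101 101
= 111110000101101


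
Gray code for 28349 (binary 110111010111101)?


Binary: 110111010111101
Gray code: G = B XOR (B >> 1)
B >> 1 = 011011101011110
110111010111101 XOR 011011101011110:
  1 XOR 0 = 1
  1 XOR 1 = 0
  0 XOR 1 = 1
  1 XOR 0 = 1
  1 XOR 1 = 0
  1 XOR 1 = 0
  0 XOR 1 = 1
  1 XOR 0 = 1
  0 XOR 1 = 1
  1 XOR 0 = 1
  1 XOR 1 = 0
  1 XOR 1 = 0
  1 XOR 1 = 0
  0 XOR 1 = 1
  1 XOR 0 = 1
= 101100111100011


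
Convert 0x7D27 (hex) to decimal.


Positional values:
Position 0: 7 × 16^0 = 7 × 1 = 7
Position 1: 2 × 16^1 = 2 × 16 = 32
Position 2: D × 16^2 = 13 × 256 = 3328
Position 3: 7 × 16^3 = 7 × 4096 = 28672
Sum = 7 + 32 + 3328 + 28672
= 32039


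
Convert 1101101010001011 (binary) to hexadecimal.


Group into 4-bit nibbles: 1101101010001011
  1101 = D
  1010 = A
  1000 = 8
  1011 = B
= 0xDA8B


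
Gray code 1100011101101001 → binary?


Gray code: 1100011101101001
MSB stays the same: 1
Each subsequent bit = prev_binary XOR current_gray:
  B[1] = 1 XOR 1 = 0
  B[2] = 0 XOR 0 = 0
  B[3] = 0 XOR 0 = 0
  B[4] = 0 XOR 0 = 0
  B[5] = 0 XOR 1 = 1
  B[6] = 1 XOR 1 = 0
  B[7] = 0 XOR 1 = 1
  B[8] = 1 XOR 0 = 1
  B[9] = 1 XOR 1 = 0
  B[10] = 0 XOR 1 = 1
  B[11] = 1 XOR 0 = 1
  B[12] = 1 XOR 1 = 0
  B[13] = 0 XOR 0 = 0
  B[14] = 0 XOR 0 = 0
  B[15] = 0 XOR 1 = 1
= 1000010110110001 (34225 decimal)


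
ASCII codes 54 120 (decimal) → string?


Codes (decimal): 54 120
Per-code ASCII lookup:
  54  (range 48-57: digits, 54 - 48 = 6) → '6'
  120  (range 97-122: lowercase, 120 - 97 = 23) → 'x'
= '6x'


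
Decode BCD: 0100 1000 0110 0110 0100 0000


Each 4-bit group → digit:
  0100 → 4
  1000 → 8
  0110 → 6
  0110 → 6
  0100 → 4
  0000 → 0
= 486640


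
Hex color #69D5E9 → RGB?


Hex: #69D5E9
R = 69₁₆ = 105
G = D5₁₆ = 213
B = E9₁₆ = 233
= RGB(105, 213, 233)


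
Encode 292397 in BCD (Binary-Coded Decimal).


Each digit → 4-bit binary:
  2 → 0010
  9 → 1001
  2 → 0010
  3 → 0011
  9 → 1001
  7 → 0111
= 0010 1001 0010 0011 1001 0111


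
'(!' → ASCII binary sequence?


String: '(!'  (2 characters)
Per-character ASCII lookup:
  '(': special character: '(' = 40 → 101000
  '!': special character: '!' = 33 → 100001
= 101000 100001


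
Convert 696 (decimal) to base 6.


Divide by 6 repeatedly:
696 ÷ 6 = 116 remainder 0
116 ÷ 6 = 19 remainder 2
19 ÷ 6 = 3 remainder 1
3 ÷ 6 = 0 remainder 3
Reading remainders bottom-up:
= 3120


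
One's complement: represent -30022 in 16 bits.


Original: 0111010101000110
Invert all bits:
  bit 0: 0 → 1
  bit 1: 1 → 0
  bit 2: 1 → 0
  bit 3: 1 → 0
  bit 4: 0 → 1
  bit 5: 1 → 0
  bit 6: 0 → 1
  bit 7: 1 → 0
  bit 8: 0 → 1
  bit 9: 1 → 0
  bit 10: 0 → 1
  bit 11: 0 → 1
  bit 12: 0 → 1
  bit 13: 1 → 0
  bit 14: 1 → 0
  bit 15: 0 → 1
= 1000101010111001


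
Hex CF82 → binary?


Each hex digit → 4 binary bits:
  C = 1100
  F = 1111
  8 = 1000
  2 = 0010
Concatenate: 1100 1111 1000 0010
= 1100111110000010


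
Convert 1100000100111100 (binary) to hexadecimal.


Group into 4-bit nibbles: 1100000100111100
  1100 = C
  0001 = 1
  0011 = 3
  1100 = C
= 0xC13C


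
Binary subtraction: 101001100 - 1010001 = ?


Align and subtract column by column (LSB to MSB, borrowing when needed):
  101001100
- 001010001
  ---------
  col 0: (0 - 0 borrow-in) - 1 → borrow from next column: (0+2) - 1 = 1, borrow out 1
  col 1: (0 - 1 borrow-in) - 0 → borrow from next column: (-1+2) - 0 = 1, borrow out 1
  col 2: (1 - 1 borrow-in) - 0 → 0 - 0 = 0, borrow out 0
  col 3: (1 - 0 borrow-in) - 0 → 1 - 0 = 1, borrow out 0
  col 4: (0 - 0 borrow-in) - 1 → borrow from next column: (0+2) - 1 = 1, borrow out 1
  col 5: (0 - 1 borrow-in) - 0 → borrow from next column: (-1+2) - 0 = 1, borrow out 1
  col 6: (1 - 1 borrow-in) - 1 → borrow from next column: (0+2) - 1 = 1, borrow out 1
  col 7: (0 - 1 borrow-in) - 0 → borrow from next column: (-1+2) - 0 = 1, borrow out 1
  col 8: (1 - 1 borrow-in) - 0 → 0 - 0 = 0, borrow out 0
Reading bits MSB→LSB: 011111011
Strip leading zeros: 11111011
= 11111011


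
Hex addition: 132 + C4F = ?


Align and add column by column (LSB to MSB, each column mod 16 with carry):
  0132
+ 0C4F
  ----
  col 0: 2(2) + F(15) + 0 (carry in) = 17 → 1(1), carry out 1
  col 1: 3(3) + 4(4) + 1 (carry in) = 8 → 8(8), carry out 0
  col 2: 1(1) + C(12) + 0 (carry in) = 13 → D(13), carry out 0
  col 3: 0(0) + 0(0) + 0 (carry in) = 0 → 0(0), carry out 0
Reading digits MSB→LSB: 0D81
Strip leading zeros: D81
= 0xD81


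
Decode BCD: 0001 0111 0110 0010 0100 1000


Each 4-bit group → digit:
  0001 → 1
  0111 → 7
  0110 → 6
  0010 → 2
  0100 → 4
  1000 → 8
= 176248


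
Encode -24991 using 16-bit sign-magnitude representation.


Sign bit: 1 (negative)
Magnitude: 24991 = 110000110011111
= 1110000110011111


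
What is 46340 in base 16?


Divide by 16 repeatedly:
46340 ÷ 16 = 2896 remainder 4 (4)
2896 ÷ 16 = 181 remainder 0 (0)
181 ÷ 16 = 11 remainder 5 (5)
11 ÷ 16 = 0 remainder 11 (B)
Reading remainders bottom-up:
= 0xB504


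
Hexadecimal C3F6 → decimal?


Positional values:
Position 0: 6 × 16^0 = 6 × 1 = 6
Position 1: F × 16^1 = 15 × 16 = 240
Position 2: 3 × 16^2 = 3 × 256 = 768
Position 3: C × 16^3 = 12 × 4096 = 49152
Sum = 6 + 240 + 768 + 49152
= 50166


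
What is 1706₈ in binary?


Each octal digit → 3 binary bits:
  1 = 001
  7 = 111
  0 = 000
  6 = 110
Concatenate: 001 111 000 110
= 001111000110


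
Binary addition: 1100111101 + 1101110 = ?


Align and add column by column (LSB to MSB, carry propagating):
  01100111101
+ 00001101110
  -----------
  col 0: 1 + 0 + 0 (carry in) = 1 → bit 1, carry out 0
  col 1: 0 + 1 + 0 (carry in) = 1 → bit 1, carry out 0
  col 2: 1 + 1 + 0 (carry in) = 2 → bit 0, carry out 1
  col 3: 1 + 1 + 1 (carry in) = 3 → bit 1, carry out 1
  col 4: 1 + 0 + 1 (carry in) = 2 → bit 0, carry out 1
  col 5: 1 + 1 + 1 (carry in) = 3 → bit 1, carry out 1
  col 6: 0 + 1 + 1 (carry in) = 2 → bit 0, carry out 1
  col 7: 0 + 0 + 1 (carry in) = 1 → bit 1, carry out 0
  col 8: 1 + 0 + 0 (carry in) = 1 → bit 1, carry out 0
  col 9: 1 + 0 + 0 (carry in) = 1 → bit 1, carry out 0
  col 10: 0 + 0 + 0 (carry in) = 0 → bit 0, carry out 0
Reading bits MSB→LSB: 01110101011
Strip leading zeros: 1110101011
= 1110101011


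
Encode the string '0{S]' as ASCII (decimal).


String: '0{S]'  (4 characters)
Per-character ASCII lookup:
  '0': digits start at 48: '0' = 48 + 0 = 48
  '{': special character: '{' = 123
  'S': uppercase starts at 65: 'S' = 65 + 18 = 83
  ']': special character: ']' = 93
= 48 123 83 93


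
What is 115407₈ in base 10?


Positional values:
Position 0: 7 × 8^0 = 7
Position 1: 0 × 8^1 = 0
Position 2: 4 × 8^2 = 256
Position 3: 5 × 8^3 = 2560
Position 4: 1 × 8^4 = 4096
Position 5: 1 × 8^5 = 32768
Sum = 7 + 0 + 256 + 2560 + 4096 + 32768
= 39687


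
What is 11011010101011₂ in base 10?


Positional values:
Bit 0: 1 × 2^0 = 1
Bit 1: 1 × 2^1 = 2
Bit 3: 1 × 2^3 = 8
Bit 5: 1 × 2^5 = 32
Bit 7: 1 × 2^7 = 128
Bit 9: 1 × 2^9 = 512
Bit 10: 1 × 2^10 = 1024
Bit 12: 1 × 2^12 = 4096
Bit 13: 1 × 2^13 = 8192
Sum = 1 + 2 + 8 + 32 + 128 + 512 + 1024 + 4096 + 8192
= 13995


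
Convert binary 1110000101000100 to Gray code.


Binary: 1110000101000100
Gray code: G = B XOR (B >> 1)
B >> 1 = 0111000010100010
1110000101000100 XOR 0111000010100010:
  1 XOR 0 = 1
  1 XOR 1 = 0
  1 XOR 1 = 0
  0 XOR 1 = 1
  0 XOR 0 = 0
  0 XOR 0 = 0
  0 XOR 0 = 0
  1 XOR 0 = 1
  0 XOR 1 = 1
  1 XOR 0 = 1
  0 XOR 1 = 1
  0 XOR 0 = 0
  0 XOR 0 = 0
  1 XOR 0 = 1
  0 XOR 1 = 1
  0 XOR 0 = 0
= 1001000111100110


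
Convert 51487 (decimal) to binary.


Divide by 2 repeatedly:
51487 ÷ 2 = 25743 remainder 1
25743 ÷ 2 = 12871 remainder 1
12871 ÷ 2 = 6435 remainder 1
6435 ÷ 2 = 3217 remainder 1
3217 ÷ 2 = 1608 remainder 1
1608 ÷ 2 = 804 remainder 0
804 ÷ 2 = 402 remainder 0
402 ÷ 2 = 201 remainder 0
201 ÷ 2 = 100 remainder 1
100 ÷ 2 = 50 remainder 0
50 ÷ 2 = 25 remainder 0
25 ÷ 2 = 12 remainder 1
12 ÷ 2 = 6 remainder 0
6 ÷ 2 = 3 remainder 0
3 ÷ 2 = 1 remainder 1
1 ÷ 2 = 0 remainder 1
Reading remainders bottom-up:
= 1100100100011111


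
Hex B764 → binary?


Each hex digit → 4 binary bits:
  B = 1011
  7 = 0111
  6 = 0110
  4 = 0100
Concatenate: 1011 0111 0110 0100
= 1011011101100100


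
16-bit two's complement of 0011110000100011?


Original: 0011110000100011
Step 1 - Invert all bits: 1100001111011100
Step 2 - Add 1: 1100001111011100 + 1
= 1100001111011101 (represents -15395)


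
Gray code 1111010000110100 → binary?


Gray code: 1111010000110100
MSB stays the same: 1
Each subsequent bit = prev_binary XOR current_gray:
  B[1] = 1 XOR 1 = 0
  B[2] = 0 XOR 1 = 1
  B[3] = 1 XOR 1 = 0
  B[4] = 0 XOR 0 = 0
  B[5] = 0 XOR 1 = 1
  B[6] = 1 XOR 0 = 1
  B[7] = 1 XOR 0 = 1
  B[8] = 1 XOR 0 = 1
  B[9] = 1 XOR 0 = 1
  B[10] = 1 XOR 1 = 0
  B[11] = 0 XOR 1 = 1
  B[12] = 1 XOR 0 = 1
  B[13] = 1 XOR 1 = 0
  B[14] = 0 XOR 0 = 0
  B[15] = 0 XOR 0 = 0
= 1010011111011000 (42968 decimal)


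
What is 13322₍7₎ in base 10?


Positional values (base 7):
  2 × 7^0 = 2 × 1 = 2
  2 × 7^1 = 2 × 7 = 14
  3 × 7^2 = 3 × 49 = 147
  3 × 7^3 = 3 × 343 = 1029
  1 × 7^4 = 1 × 2401 = 2401
Sum = 2 + 14 + 147 + 1029 + 2401
= 3593


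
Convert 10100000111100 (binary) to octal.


Group into 3-bit groups: 010100000111100
  010 = 2
  100 = 4
  000 = 0
  111 = 7
  100 = 4
= 0o24074


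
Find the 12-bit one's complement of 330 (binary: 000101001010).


Original: 000101001010
Invert all bits:
  bit 0: 0 → 1
  bit 1: 0 → 1
  bit 2: 0 → 1
  bit 3: 1 → 0
  bit 4: 0 → 1
  bit 5: 1 → 0
  bit 6: 0 → 1
  bit 7: 0 → 1
  bit 8: 1 → 0
  bit 9: 0 → 1
  bit 10: 1 → 0
  bit 11: 0 → 1
= 111010110101


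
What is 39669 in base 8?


Divide by 8 repeatedly:
39669 ÷ 8 = 4958 remainder 5
4958 ÷ 8 = 619 remainder 6
619 ÷ 8 = 77 remainder 3
77 ÷ 8 = 9 remainder 5
9 ÷ 8 = 1 remainder 1
1 ÷ 8 = 0 remainder 1
Reading remainders bottom-up:
= 0o115365


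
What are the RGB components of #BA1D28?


Hex: #BA1D28
R = BA₁₆ = 186
G = 1D₁₆ = 29
B = 28₁₆ = 40
= RGB(186, 29, 40)


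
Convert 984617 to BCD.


Each digit → 4-bit binary:
  9 → 1001
  8 → 1000
  4 → 0100
  6 → 0110
  1 → 0001
  7 → 0111
= 1001 1000 0100 0110 0001 0111


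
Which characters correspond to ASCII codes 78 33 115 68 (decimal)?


Codes (decimal): 78 33 115 68
Per-code ASCII lookup:
  78  (range 65-90: uppercase, 78 - 65 = 13) → 'N'
  33  (special character) → '!'
  115  (range 97-122: lowercase, 115 - 97 = 18) → 's'
  68  (range 65-90: uppercase, 68 - 65 = 3) → 'D'
= 'N!sD'


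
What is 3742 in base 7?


Divide by 7 repeatedly:
3742 ÷ 7 = 534 remainder 4
534 ÷ 7 = 76 remainder 2
76 ÷ 7 = 10 remainder 6
10 ÷ 7 = 1 remainder 3
1 ÷ 7 = 0 remainder 1
Reading remainders bottom-up:
= 13624


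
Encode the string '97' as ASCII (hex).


String: '97'  (2 characters)
Per-character ASCII lookup:
  '9': digits start at 48: '9' = 48 + 9 = 57 → 0x39
  '7': digits start at 48: '7' = 48 + 7 = 55 → 0x37
= 0x39 0x37


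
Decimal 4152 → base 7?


Divide by 7 repeatedly:
4152 ÷ 7 = 593 remainder 1
593 ÷ 7 = 84 remainder 5
84 ÷ 7 = 12 remainder 0
12 ÷ 7 = 1 remainder 5
1 ÷ 7 = 0 remainder 1
Reading remainders bottom-up:
= 15051


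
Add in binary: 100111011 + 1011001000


Align and add column by column (LSB to MSB, carry propagating):
  00100111011
+ 01011001000
  -----------
  col 0: 1 + 0 + 0 (carry in) = 1 → bit 1, carry out 0
  col 1: 1 + 0 + 0 (carry in) = 1 → bit 1, carry out 0
  col 2: 0 + 0 + 0 (carry in) = 0 → bit 0, carry out 0
  col 3: 1 + 1 + 0 (carry in) = 2 → bit 0, carry out 1
  col 4: 1 + 0 + 1 (carry in) = 2 → bit 0, carry out 1
  col 5: 1 + 0 + 1 (carry in) = 2 → bit 0, carry out 1
  col 6: 0 + 1 + 1 (carry in) = 2 → bit 0, carry out 1
  col 7: 0 + 1 + 1 (carry in) = 2 → bit 0, carry out 1
  col 8: 1 + 0 + 1 (carry in) = 2 → bit 0, carry out 1
  col 9: 0 + 1 + 1 (carry in) = 2 → bit 0, carry out 1
  col 10: 0 + 0 + 1 (carry in) = 1 → bit 1, carry out 0
Reading bits MSB→LSB: 10000000011
Strip leading zeros: 10000000011
= 10000000011


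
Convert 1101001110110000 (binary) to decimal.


Positional values:
Bit 4: 1 × 2^4 = 16
Bit 5: 1 × 2^5 = 32
Bit 7: 1 × 2^7 = 128
Bit 8: 1 × 2^8 = 256
Bit 9: 1 × 2^9 = 512
Bit 12: 1 × 2^12 = 4096
Bit 14: 1 × 2^14 = 16384
Bit 15: 1 × 2^15 = 32768
Sum = 16 + 32 + 128 + 256 + 512 + 4096 + 16384 + 32768
= 54192


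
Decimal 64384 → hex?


Divide by 16 repeatedly:
64384 ÷ 16 = 4024 remainder 0 (0)
4024 ÷ 16 = 251 remainder 8 (8)
251 ÷ 16 = 15 remainder 11 (B)
15 ÷ 16 = 0 remainder 15 (F)
Reading remainders bottom-up:
= 0xFB80


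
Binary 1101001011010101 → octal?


Group into 3-bit groups: 001101001011010101
  001 = 1
  101 = 5
  001 = 1
  011 = 3
  010 = 2
  101 = 5
= 0o151325


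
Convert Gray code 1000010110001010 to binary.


Gray code: 1000010110001010
MSB stays the same: 1
Each subsequent bit = prev_binary XOR current_gray:
  B[1] = 1 XOR 0 = 1
  B[2] = 1 XOR 0 = 1
  B[3] = 1 XOR 0 = 1
  B[4] = 1 XOR 0 = 1
  B[5] = 1 XOR 1 = 0
  B[6] = 0 XOR 0 = 0
  B[7] = 0 XOR 1 = 1
  B[8] = 1 XOR 1 = 0
  B[9] = 0 XOR 0 = 0
  B[10] = 0 XOR 0 = 0
  B[11] = 0 XOR 0 = 0
  B[12] = 0 XOR 1 = 1
  B[13] = 1 XOR 0 = 1
  B[14] = 1 XOR 1 = 0
  B[15] = 0 XOR 0 = 0
= 1111100100001100 (63756 decimal)


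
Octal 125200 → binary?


Each octal digit → 3 binary bits:
  1 = 001
  2 = 010
  5 = 101
  2 = 010
  0 = 000
  0 = 000
Concatenate: 001 010 101 010 000 000
= 001010101010000000


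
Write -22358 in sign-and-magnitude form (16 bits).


Sign bit: 1 (negative)
Magnitude: 22358 = 101011101010110
= 1101011101010110


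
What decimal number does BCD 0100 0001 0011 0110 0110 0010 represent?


Each 4-bit group → digit:
  0100 → 4
  0001 → 1
  0011 → 3
  0110 → 6
  0110 → 6
  0010 → 2
= 413662


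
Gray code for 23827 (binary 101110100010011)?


Binary: 101110100010011
Gray code: G = B XOR (B >> 1)
B >> 1 = 010111010001001
101110100010011 XOR 010111010001001:
  1 XOR 0 = 1
  0 XOR 1 = 1
  1 XOR 0 = 1
  1 XOR 1 = 0
  1 XOR 1 = 0
  0 XOR 1 = 1
  1 XOR 0 = 1
  0 XOR 1 = 1
  0 XOR 0 = 0
  0 XOR 0 = 0
  1 XOR 0 = 1
  0 XOR 1 = 1
  0 XOR 0 = 0
  1 XOR 0 = 1
  1 XOR 1 = 0
= 111001110011010


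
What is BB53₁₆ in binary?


Each hex digit → 4 binary bits:
  B = 1011
  B = 1011
  5 = 0101
  3 = 0011
Concatenate: 1011 1011 0101 0011
= 1011101101010011


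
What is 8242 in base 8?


Divide by 8 repeatedly:
8242 ÷ 8 = 1030 remainder 2
1030 ÷ 8 = 128 remainder 6
128 ÷ 8 = 16 remainder 0
16 ÷ 8 = 2 remainder 0
2 ÷ 8 = 0 remainder 2
Reading remainders bottom-up:
= 0o20062


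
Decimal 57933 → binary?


Divide by 2 repeatedly:
57933 ÷ 2 = 28966 remainder 1
28966 ÷ 2 = 14483 remainder 0
14483 ÷ 2 = 7241 remainder 1
7241 ÷ 2 = 3620 remainder 1
3620 ÷ 2 = 1810 remainder 0
1810 ÷ 2 = 905 remainder 0
905 ÷ 2 = 452 remainder 1
452 ÷ 2 = 226 remainder 0
226 ÷ 2 = 113 remainder 0
113 ÷ 2 = 56 remainder 1
56 ÷ 2 = 28 remainder 0
28 ÷ 2 = 14 remainder 0
14 ÷ 2 = 7 remainder 0
7 ÷ 2 = 3 remainder 1
3 ÷ 2 = 1 remainder 1
1 ÷ 2 = 0 remainder 1
Reading remainders bottom-up:
= 1110001001001101


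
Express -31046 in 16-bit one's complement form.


Original: 0111100101000110
Invert all bits:
  bit 0: 0 → 1
  bit 1: 1 → 0
  bit 2: 1 → 0
  bit 3: 1 → 0
  bit 4: 1 → 0
  bit 5: 0 → 1
  bit 6: 0 → 1
  bit 7: 1 → 0
  bit 8: 0 → 1
  bit 9: 1 → 0
  bit 10: 0 → 1
  bit 11: 0 → 1
  bit 12: 0 → 1
  bit 13: 1 → 0
  bit 14: 1 → 0
  bit 15: 0 → 1
= 1000011010111001


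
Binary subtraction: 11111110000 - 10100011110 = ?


Align and subtract column by column (LSB to MSB, borrowing when needed):
  11111110000
- 10100011110
  -----------
  col 0: (0 - 0 borrow-in) - 0 → 0 - 0 = 0, borrow out 0
  col 1: (0 - 0 borrow-in) - 1 → borrow from next column: (0+2) - 1 = 1, borrow out 1
  col 2: (0 - 1 borrow-in) - 1 → borrow from next column: (-1+2) - 1 = 0, borrow out 1
  col 3: (0 - 1 borrow-in) - 1 → borrow from next column: (-1+2) - 1 = 0, borrow out 1
  col 4: (1 - 1 borrow-in) - 1 → borrow from next column: (0+2) - 1 = 1, borrow out 1
  col 5: (1 - 1 borrow-in) - 0 → 0 - 0 = 0, borrow out 0
  col 6: (1 - 0 borrow-in) - 0 → 1 - 0 = 1, borrow out 0
  col 7: (1 - 0 borrow-in) - 0 → 1 - 0 = 1, borrow out 0
  col 8: (1 - 0 borrow-in) - 1 → 1 - 1 = 0, borrow out 0
  col 9: (1 - 0 borrow-in) - 0 → 1 - 0 = 1, borrow out 0
  col 10: (1 - 0 borrow-in) - 1 → 1 - 1 = 0, borrow out 0
Reading bits MSB→LSB: 01011010010
Strip leading zeros: 1011010010
= 1011010010


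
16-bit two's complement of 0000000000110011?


Original: 0000000000110011
Step 1 - Invert all bits: 1111111111001100
Step 2 - Add 1: 1111111111001100 + 1
= 1111111111001101 (represents -51)


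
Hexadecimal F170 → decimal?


Positional values:
Position 0: 0 × 16^0 = 0 × 1 = 0
Position 1: 7 × 16^1 = 7 × 16 = 112
Position 2: 1 × 16^2 = 1 × 256 = 256
Position 3: F × 16^3 = 15 × 4096 = 61440
Sum = 0 + 112 + 256 + 61440
= 61808


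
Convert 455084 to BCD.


Each digit → 4-bit binary:
  4 → 0100
  5 → 0101
  5 → 0101
  0 → 0000
  8 → 1000
  4 → 0100
= 0100 0101 0101 0000 1000 0100


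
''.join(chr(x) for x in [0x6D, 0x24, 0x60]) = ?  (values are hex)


Codes (hex): 0x6D 0x24 0x60
Per-code ASCII lookup:
  0x6D = 109  (range 97-122: lowercase, 109 - 97 = 12) → 'm'
  0x24 = 36  (special character) → '$'
  0x60 = 96  (special character) → '`'
= 'm$`'


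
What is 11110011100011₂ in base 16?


Group into 4-bit nibbles: 0011110011100011
  0011 = 3
  1100 = C
  1110 = E
  0011 = 3
= 0x3CE3


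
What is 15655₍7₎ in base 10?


Positional values (base 7):
  5 × 7^0 = 5 × 1 = 5
  5 × 7^1 = 5 × 7 = 35
  6 × 7^2 = 6 × 49 = 294
  5 × 7^3 = 5 × 343 = 1715
  1 × 7^4 = 1 × 2401 = 2401
Sum = 5 + 35 + 294 + 1715 + 2401
= 4450


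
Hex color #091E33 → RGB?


Hex: #091E33
R = 09₁₆ = 9
G = 1E₁₆ = 30
B = 33₁₆ = 51
= RGB(9, 30, 51)


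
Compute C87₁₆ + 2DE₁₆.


Align and add column by column (LSB to MSB, each column mod 16 with carry):
  0C87
+ 02DE
  ----
  col 0: 7(7) + E(14) + 0 (carry in) = 21 → 5(5), carry out 1
  col 1: 8(8) + D(13) + 1 (carry in) = 22 → 6(6), carry out 1
  col 2: C(12) + 2(2) + 1 (carry in) = 15 → F(15), carry out 0
  col 3: 0(0) + 0(0) + 0 (carry in) = 0 → 0(0), carry out 0
Reading digits MSB→LSB: 0F65
Strip leading zeros: F65
= 0xF65


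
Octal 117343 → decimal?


Positional values:
Position 0: 3 × 8^0 = 3
Position 1: 4 × 8^1 = 32
Position 2: 3 × 8^2 = 192
Position 3: 7 × 8^3 = 3584
Position 4: 1 × 8^4 = 4096
Position 5: 1 × 8^5 = 32768
Sum = 3 + 32 + 192 + 3584 + 4096 + 32768
= 40675


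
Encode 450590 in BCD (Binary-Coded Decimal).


Each digit → 4-bit binary:
  4 → 0100
  5 → 0101
  0 → 0000
  5 → 0101
  9 → 1001
  0 → 0000
= 0100 0101 0000 0101 1001 0000


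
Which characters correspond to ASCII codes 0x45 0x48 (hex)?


Codes (hex): 0x45 0x48
Per-code ASCII lookup:
  0x45 = 69  (range 65-90: uppercase, 69 - 65 = 4) → 'E'
  0x48 = 72  (range 65-90: uppercase, 72 - 65 = 7) → 'H'
= 'EH'


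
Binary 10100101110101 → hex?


Group into 4-bit nibbles: 0010100101110101
  0010 = 2
  1001 = 9
  0111 = 7
  0101 = 5
= 0x2975


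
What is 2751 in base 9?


Divide by 9 repeatedly:
2751 ÷ 9 = 305 remainder 6
305 ÷ 9 = 33 remainder 8
33 ÷ 9 = 3 remainder 6
3 ÷ 9 = 0 remainder 3
Reading remainders bottom-up:
= 3686


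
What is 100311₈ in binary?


Each octal digit → 3 binary bits:
  1 = 001
  0 = 000
  0 = 000
  3 = 011
  1 = 001
  1 = 001
Concatenate: 001 000 000 011 001 001
= 001000000011001001


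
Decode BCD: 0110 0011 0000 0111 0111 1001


Each 4-bit group → digit:
  0110 → 6
  0011 → 3
  0000 → 0
  0111 → 7
  0111 → 7
  1001 → 9
= 630779


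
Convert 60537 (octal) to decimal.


Positional values:
Position 0: 7 × 8^0 = 7
Position 1: 3 × 8^1 = 24
Position 2: 5 × 8^2 = 320
Position 3: 0 × 8^3 = 0
Position 4: 6 × 8^4 = 24576
Sum = 7 + 24 + 320 + 0 + 24576
= 24927


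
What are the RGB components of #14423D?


Hex: #14423D
R = 14₁₆ = 20
G = 42₁₆ = 66
B = 3D₁₆ = 61
= RGB(20, 66, 61)


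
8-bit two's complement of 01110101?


Original: 01110101
Step 1 - Invert all bits: 10001010
Step 2 - Add 1: 10001010 + 1
= 10001011 (represents -117)


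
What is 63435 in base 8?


Divide by 8 repeatedly:
63435 ÷ 8 = 7929 remainder 3
7929 ÷ 8 = 991 remainder 1
991 ÷ 8 = 123 remainder 7
123 ÷ 8 = 15 remainder 3
15 ÷ 8 = 1 remainder 7
1 ÷ 8 = 0 remainder 1
Reading remainders bottom-up:
= 0o173713


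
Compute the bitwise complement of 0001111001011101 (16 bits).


Original: 0001111001011101
Invert all bits:
  bit 0: 0 → 1
  bit 1: 0 → 1
  bit 2: 0 → 1
  bit 3: 1 → 0
  bit 4: 1 → 0
  bit 5: 1 → 0
  bit 6: 1 → 0
  bit 7: 0 → 1
  bit 8: 0 → 1
  bit 9: 1 → 0
  bit 10: 0 → 1
  bit 11: 1 → 0
  bit 12: 1 → 0
  bit 13: 1 → 0
  bit 14: 0 → 1
  bit 15: 1 → 0
= 1110000110100010


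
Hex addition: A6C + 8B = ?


Align and add column by column (LSB to MSB, each column mod 16 with carry):
  0A6C
+ 008B
  ----
  col 0: C(12) + B(11) + 0 (carry in) = 23 → 7(7), carry out 1
  col 1: 6(6) + 8(8) + 1 (carry in) = 15 → F(15), carry out 0
  col 2: A(10) + 0(0) + 0 (carry in) = 10 → A(10), carry out 0
  col 3: 0(0) + 0(0) + 0 (carry in) = 0 → 0(0), carry out 0
Reading digits MSB→LSB: 0AF7
Strip leading zeros: AF7
= 0xAF7


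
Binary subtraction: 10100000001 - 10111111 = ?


Align and subtract column by column (LSB to MSB, borrowing when needed):
  10100000001
- 00010111111
  -----------
  col 0: (1 - 0 borrow-in) - 1 → 1 - 1 = 0, borrow out 0
  col 1: (0 - 0 borrow-in) - 1 → borrow from next column: (0+2) - 1 = 1, borrow out 1
  col 2: (0 - 1 borrow-in) - 1 → borrow from next column: (-1+2) - 1 = 0, borrow out 1
  col 3: (0 - 1 borrow-in) - 1 → borrow from next column: (-1+2) - 1 = 0, borrow out 1
  col 4: (0 - 1 borrow-in) - 1 → borrow from next column: (-1+2) - 1 = 0, borrow out 1
  col 5: (0 - 1 borrow-in) - 1 → borrow from next column: (-1+2) - 1 = 0, borrow out 1
  col 6: (0 - 1 borrow-in) - 0 → borrow from next column: (-1+2) - 0 = 1, borrow out 1
  col 7: (0 - 1 borrow-in) - 1 → borrow from next column: (-1+2) - 1 = 0, borrow out 1
  col 8: (1 - 1 borrow-in) - 0 → 0 - 0 = 0, borrow out 0
  col 9: (0 - 0 borrow-in) - 0 → 0 - 0 = 0, borrow out 0
  col 10: (1 - 0 borrow-in) - 0 → 1 - 0 = 1, borrow out 0
Reading bits MSB→LSB: 10001000010
Strip leading zeros: 10001000010
= 10001000010


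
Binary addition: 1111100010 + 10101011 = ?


Align and add column by column (LSB to MSB, carry propagating):
  01111100010
+ 00010101011
  -----------
  col 0: 0 + 1 + 0 (carry in) = 1 → bit 1, carry out 0
  col 1: 1 + 1 + 0 (carry in) = 2 → bit 0, carry out 1
  col 2: 0 + 0 + 1 (carry in) = 1 → bit 1, carry out 0
  col 3: 0 + 1 + 0 (carry in) = 1 → bit 1, carry out 0
  col 4: 0 + 0 + 0 (carry in) = 0 → bit 0, carry out 0
  col 5: 1 + 1 + 0 (carry in) = 2 → bit 0, carry out 1
  col 6: 1 + 0 + 1 (carry in) = 2 → bit 0, carry out 1
  col 7: 1 + 1 + 1 (carry in) = 3 → bit 1, carry out 1
  col 8: 1 + 0 + 1 (carry in) = 2 → bit 0, carry out 1
  col 9: 1 + 0 + 1 (carry in) = 2 → bit 0, carry out 1
  col 10: 0 + 0 + 1 (carry in) = 1 → bit 1, carry out 0
Reading bits MSB→LSB: 10010001101
Strip leading zeros: 10010001101
= 10010001101


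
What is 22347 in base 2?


Divide by 2 repeatedly:
22347 ÷ 2 = 11173 remainder 1
11173 ÷ 2 = 5586 remainder 1
5586 ÷ 2 = 2793 remainder 0
2793 ÷ 2 = 1396 remainder 1
1396 ÷ 2 = 698 remainder 0
698 ÷ 2 = 349 remainder 0
349 ÷ 2 = 174 remainder 1
174 ÷ 2 = 87 remainder 0
87 ÷ 2 = 43 remainder 1
43 ÷ 2 = 21 remainder 1
21 ÷ 2 = 10 remainder 1
10 ÷ 2 = 5 remainder 0
5 ÷ 2 = 2 remainder 1
2 ÷ 2 = 1 remainder 0
1 ÷ 2 = 0 remainder 1
Reading remainders bottom-up:
= 101011101001011


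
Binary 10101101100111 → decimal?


Positional values:
Bit 0: 1 × 2^0 = 1
Bit 1: 1 × 2^1 = 2
Bit 2: 1 × 2^2 = 4
Bit 5: 1 × 2^5 = 32
Bit 6: 1 × 2^6 = 64
Bit 8: 1 × 2^8 = 256
Bit 9: 1 × 2^9 = 512
Bit 11: 1 × 2^11 = 2048
Bit 13: 1 × 2^13 = 8192
Sum = 1 + 2 + 4 + 32 + 64 + 256 + 512 + 2048 + 8192
= 11111


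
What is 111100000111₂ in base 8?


Group into 3-bit groups: 111100000111
  111 = 7
  100 = 4
  000 = 0
  111 = 7
= 0o7407


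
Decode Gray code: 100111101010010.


Gray code: 100111101010010
MSB stays the same: 1
Each subsequent bit = prev_binary XOR current_gray:
  B[1] = 1 XOR 0 = 1
  B[2] = 1 XOR 0 = 1
  B[3] = 1 XOR 1 = 0
  B[4] = 0 XOR 1 = 1
  B[5] = 1 XOR 1 = 0
  B[6] = 0 XOR 1 = 1
  B[7] = 1 XOR 0 = 1
  B[8] = 1 XOR 1 = 0
  B[9] = 0 XOR 0 = 0
  B[10] = 0 XOR 1 = 1
  B[11] = 1 XOR 0 = 1
  B[12] = 1 XOR 0 = 1
  B[13] = 1 XOR 1 = 0
  B[14] = 0 XOR 0 = 0
= 111010110011100 (30108 decimal)


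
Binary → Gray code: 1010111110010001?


Binary: 1010111110010001
Gray code: G = B XOR (B >> 1)
B >> 1 = 0101011111001000
1010111110010001 XOR 0101011111001000:
  1 XOR 0 = 1
  0 XOR 1 = 1
  1 XOR 0 = 1
  0 XOR 1 = 1
  1 XOR 0 = 1
  1 XOR 1 = 0
  1 XOR 1 = 0
  1 XOR 1 = 0
  1 XOR 1 = 0
  0 XOR 1 = 1
  0 XOR 0 = 0
  1 XOR 0 = 1
  0 XOR 1 = 1
  0 XOR 0 = 0
  0 XOR 0 = 0
  1 XOR 0 = 1
= 1111100001011001


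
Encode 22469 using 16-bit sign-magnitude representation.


Sign bit: 0 (positive)
Magnitude: 22469 = 101011111000101
= 0101011111000101


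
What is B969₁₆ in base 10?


Positional values:
Position 0: 9 × 16^0 = 9 × 1 = 9
Position 1: 6 × 16^1 = 6 × 16 = 96
Position 2: 9 × 16^2 = 9 × 256 = 2304
Position 3: B × 16^3 = 11 × 4096 = 45056
Sum = 9 + 96 + 2304 + 45056
= 47465


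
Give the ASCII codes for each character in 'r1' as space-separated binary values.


String: 'r1'  (2 characters)
Per-character ASCII lookup:
  'r': lowercase starts at 97: 'r' = 97 + 17 = 114 → 1110010
  '1': digits start at 48: '1' = 48 + 1 = 49 → 110001
= 1110010 110001


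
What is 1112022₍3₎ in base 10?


Positional values (base 3):
  2 × 3^0 = 2 × 1 = 2
  2 × 3^1 = 2 × 3 = 6
  0 × 3^2 = 0 × 9 = 0
  2 × 3^3 = 2 × 27 = 54
  1 × 3^4 = 1 × 81 = 81
  1 × 3^5 = 1 × 243 = 243
  1 × 3^6 = 1 × 729 = 729
Sum = 2 + 6 + 0 + 54 + 81 + 243 + 729
= 1115


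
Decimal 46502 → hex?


Divide by 16 repeatedly:
46502 ÷ 16 = 2906 remainder 6 (6)
2906 ÷ 16 = 181 remainder 10 (A)
181 ÷ 16 = 11 remainder 5 (5)
11 ÷ 16 = 0 remainder 11 (B)
Reading remainders bottom-up:
= 0xB5A6


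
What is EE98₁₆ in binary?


Each hex digit → 4 binary bits:
  E = 1110
  E = 1110
  9 = 1001
  8 = 1000
Concatenate: 1110 1110 1001 1000
= 1110111010011000


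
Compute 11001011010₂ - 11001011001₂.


Align and subtract column by column (LSB to MSB, borrowing when needed):
  11001011010
- 11001011001
  -----------
  col 0: (0 - 0 borrow-in) - 1 → borrow from next column: (0+2) - 1 = 1, borrow out 1
  col 1: (1 - 1 borrow-in) - 0 → 0 - 0 = 0, borrow out 0
  col 2: (0 - 0 borrow-in) - 0 → 0 - 0 = 0, borrow out 0
  col 3: (1 - 0 borrow-in) - 1 → 1 - 1 = 0, borrow out 0
  col 4: (1 - 0 borrow-in) - 1 → 1 - 1 = 0, borrow out 0
  col 5: (0 - 0 borrow-in) - 0 → 0 - 0 = 0, borrow out 0
  col 6: (1 - 0 borrow-in) - 1 → 1 - 1 = 0, borrow out 0
  col 7: (0 - 0 borrow-in) - 0 → 0 - 0 = 0, borrow out 0
  col 8: (0 - 0 borrow-in) - 0 → 0 - 0 = 0, borrow out 0
  col 9: (1 - 0 borrow-in) - 1 → 1 - 1 = 0, borrow out 0
  col 10: (1 - 0 borrow-in) - 1 → 1 - 1 = 0, borrow out 0
Reading bits MSB→LSB: 00000000001
Strip leading zeros: 1
= 1


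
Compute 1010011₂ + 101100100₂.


Align and add column by column (LSB to MSB, carry propagating):
  0001010011
+ 0101100100
  ----------
  col 0: 1 + 0 + 0 (carry in) = 1 → bit 1, carry out 0
  col 1: 1 + 0 + 0 (carry in) = 1 → bit 1, carry out 0
  col 2: 0 + 1 + 0 (carry in) = 1 → bit 1, carry out 0
  col 3: 0 + 0 + 0 (carry in) = 0 → bit 0, carry out 0
  col 4: 1 + 0 + 0 (carry in) = 1 → bit 1, carry out 0
  col 5: 0 + 1 + 0 (carry in) = 1 → bit 1, carry out 0
  col 6: 1 + 1 + 0 (carry in) = 2 → bit 0, carry out 1
  col 7: 0 + 0 + 1 (carry in) = 1 → bit 1, carry out 0
  col 8: 0 + 1 + 0 (carry in) = 1 → bit 1, carry out 0
  col 9: 0 + 0 + 0 (carry in) = 0 → bit 0, carry out 0
Reading bits MSB→LSB: 0110110111
Strip leading zeros: 110110111
= 110110111


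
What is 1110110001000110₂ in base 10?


Positional values:
Bit 1: 1 × 2^1 = 2
Bit 2: 1 × 2^2 = 4
Bit 6: 1 × 2^6 = 64
Bit 10: 1 × 2^10 = 1024
Bit 11: 1 × 2^11 = 2048
Bit 13: 1 × 2^13 = 8192
Bit 14: 1 × 2^14 = 16384
Bit 15: 1 × 2^15 = 32768
Sum = 2 + 4 + 64 + 1024 + 2048 + 8192 + 16384 + 32768
= 60486
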